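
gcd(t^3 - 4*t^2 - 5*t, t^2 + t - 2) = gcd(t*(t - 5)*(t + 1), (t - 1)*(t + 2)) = 1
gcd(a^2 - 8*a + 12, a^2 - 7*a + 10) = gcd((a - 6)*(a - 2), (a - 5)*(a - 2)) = a - 2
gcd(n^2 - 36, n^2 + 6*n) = n + 6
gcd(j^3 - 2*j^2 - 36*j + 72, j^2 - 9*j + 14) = j - 2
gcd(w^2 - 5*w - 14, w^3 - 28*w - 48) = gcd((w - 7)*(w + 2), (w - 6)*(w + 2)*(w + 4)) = w + 2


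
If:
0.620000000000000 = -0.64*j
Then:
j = -0.97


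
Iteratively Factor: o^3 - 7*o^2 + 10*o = (o)*(o^2 - 7*o + 10) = o*(o - 5)*(o - 2)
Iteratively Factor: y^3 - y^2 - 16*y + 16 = (y - 1)*(y^2 - 16) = (y - 4)*(y - 1)*(y + 4)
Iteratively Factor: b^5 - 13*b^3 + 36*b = (b - 3)*(b^4 + 3*b^3 - 4*b^2 - 12*b) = (b - 3)*(b - 2)*(b^3 + 5*b^2 + 6*b) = b*(b - 3)*(b - 2)*(b^2 + 5*b + 6) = b*(b - 3)*(b - 2)*(b + 3)*(b + 2)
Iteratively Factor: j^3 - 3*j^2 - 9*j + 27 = (j - 3)*(j^2 - 9) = (j - 3)^2*(j + 3)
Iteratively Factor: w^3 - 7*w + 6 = (w - 2)*(w^2 + 2*w - 3) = (w - 2)*(w - 1)*(w + 3)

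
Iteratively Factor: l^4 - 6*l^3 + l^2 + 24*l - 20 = (l - 2)*(l^3 - 4*l^2 - 7*l + 10) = (l - 2)*(l - 1)*(l^2 - 3*l - 10) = (l - 2)*(l - 1)*(l + 2)*(l - 5)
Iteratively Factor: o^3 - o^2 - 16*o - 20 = (o + 2)*(o^2 - 3*o - 10) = (o - 5)*(o + 2)*(o + 2)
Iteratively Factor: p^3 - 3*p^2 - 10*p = (p + 2)*(p^2 - 5*p) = (p - 5)*(p + 2)*(p)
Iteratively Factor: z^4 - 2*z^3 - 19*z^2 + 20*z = (z)*(z^3 - 2*z^2 - 19*z + 20) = z*(z - 5)*(z^2 + 3*z - 4) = z*(z - 5)*(z - 1)*(z + 4)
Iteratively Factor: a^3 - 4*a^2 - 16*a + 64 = (a - 4)*(a^2 - 16) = (a - 4)*(a + 4)*(a - 4)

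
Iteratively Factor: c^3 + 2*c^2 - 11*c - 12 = (c + 1)*(c^2 + c - 12) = (c - 3)*(c + 1)*(c + 4)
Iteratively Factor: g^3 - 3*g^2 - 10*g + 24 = (g + 3)*(g^2 - 6*g + 8) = (g - 2)*(g + 3)*(g - 4)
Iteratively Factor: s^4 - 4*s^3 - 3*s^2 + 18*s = (s)*(s^3 - 4*s^2 - 3*s + 18) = s*(s - 3)*(s^2 - s - 6) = s*(s - 3)^2*(s + 2)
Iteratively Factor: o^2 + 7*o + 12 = (o + 3)*(o + 4)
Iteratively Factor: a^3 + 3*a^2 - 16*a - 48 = (a + 4)*(a^2 - a - 12) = (a + 3)*(a + 4)*(a - 4)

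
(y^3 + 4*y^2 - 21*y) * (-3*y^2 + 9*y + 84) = -3*y^5 - 3*y^4 + 183*y^3 + 147*y^2 - 1764*y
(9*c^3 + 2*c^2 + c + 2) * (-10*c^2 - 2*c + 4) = -90*c^5 - 38*c^4 + 22*c^3 - 14*c^2 + 8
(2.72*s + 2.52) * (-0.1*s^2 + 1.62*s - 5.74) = -0.272*s^3 + 4.1544*s^2 - 11.5304*s - 14.4648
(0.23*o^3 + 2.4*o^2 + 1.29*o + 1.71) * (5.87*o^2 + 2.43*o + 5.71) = 1.3501*o^5 + 14.6469*o^4 + 14.7176*o^3 + 26.8764*o^2 + 11.5212*o + 9.7641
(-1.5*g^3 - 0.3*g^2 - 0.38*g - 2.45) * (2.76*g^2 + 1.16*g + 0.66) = -4.14*g^5 - 2.568*g^4 - 2.3868*g^3 - 7.4008*g^2 - 3.0928*g - 1.617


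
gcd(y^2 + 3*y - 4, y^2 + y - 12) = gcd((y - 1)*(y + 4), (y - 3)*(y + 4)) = y + 4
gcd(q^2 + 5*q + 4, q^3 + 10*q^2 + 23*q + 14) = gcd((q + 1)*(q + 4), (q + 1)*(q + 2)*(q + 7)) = q + 1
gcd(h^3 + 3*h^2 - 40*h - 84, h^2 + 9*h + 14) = h^2 + 9*h + 14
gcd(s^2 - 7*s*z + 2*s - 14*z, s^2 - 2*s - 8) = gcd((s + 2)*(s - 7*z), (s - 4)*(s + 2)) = s + 2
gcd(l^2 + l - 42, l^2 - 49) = l + 7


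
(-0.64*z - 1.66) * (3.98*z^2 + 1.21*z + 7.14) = -2.5472*z^3 - 7.3812*z^2 - 6.5782*z - 11.8524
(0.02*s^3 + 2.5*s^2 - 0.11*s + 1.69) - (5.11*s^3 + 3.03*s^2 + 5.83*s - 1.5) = -5.09*s^3 - 0.53*s^2 - 5.94*s + 3.19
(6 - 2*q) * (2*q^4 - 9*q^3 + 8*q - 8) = -4*q^5 + 30*q^4 - 54*q^3 - 16*q^2 + 64*q - 48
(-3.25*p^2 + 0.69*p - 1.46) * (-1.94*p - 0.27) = 6.305*p^3 - 0.4611*p^2 + 2.6461*p + 0.3942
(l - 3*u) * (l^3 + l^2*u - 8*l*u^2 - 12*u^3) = l^4 - 2*l^3*u - 11*l^2*u^2 + 12*l*u^3 + 36*u^4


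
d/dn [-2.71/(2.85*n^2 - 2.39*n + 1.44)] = (15.447*n - 6.4769)/(2.85*n^2 - 2.39*n + 1.44)^2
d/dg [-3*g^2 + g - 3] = 1 - 6*g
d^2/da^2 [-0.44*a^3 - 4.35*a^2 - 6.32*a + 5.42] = -2.64*a - 8.7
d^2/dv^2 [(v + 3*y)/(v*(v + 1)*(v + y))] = 2*(-v^2*(v + 1)^2*(v + y) + v^2*(v + 1)^2*(v + 3*y) - v^2*(v + 1)*(v + y)^2 + v^2*(v + 1)*(v + y)*(v + 3*y) + v^2*(v + y)^2*(v + 3*y) - v*(v + 1)^2*(v + y)^2 + v*(v + 1)^2*(v + y)*(v + 3*y) + v*(v + 1)*(v + y)^2*(v + 3*y) + (v + 1)^2*(v + y)^2*(v + 3*y))/(v^3*(v + 1)^3*(v + y)^3)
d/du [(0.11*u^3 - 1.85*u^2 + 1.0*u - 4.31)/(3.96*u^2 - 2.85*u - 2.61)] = (0.4356*u^4 - 0.627000000000001*u^3 + 0.451200000000002*u^2 + 43.7922*u - 14.8935)/(15.6816*u^4 - 22.572*u^3 - 12.5487*u^2 + 14.877*u + 6.8121)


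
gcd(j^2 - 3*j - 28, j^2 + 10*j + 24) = j + 4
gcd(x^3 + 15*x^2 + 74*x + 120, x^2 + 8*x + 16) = x + 4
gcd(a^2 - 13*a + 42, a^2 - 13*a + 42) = a^2 - 13*a + 42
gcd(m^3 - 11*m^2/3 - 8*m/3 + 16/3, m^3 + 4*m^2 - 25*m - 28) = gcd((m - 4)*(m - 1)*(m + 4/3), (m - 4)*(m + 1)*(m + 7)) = m - 4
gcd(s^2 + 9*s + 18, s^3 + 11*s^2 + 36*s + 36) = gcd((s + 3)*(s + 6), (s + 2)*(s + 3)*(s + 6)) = s^2 + 9*s + 18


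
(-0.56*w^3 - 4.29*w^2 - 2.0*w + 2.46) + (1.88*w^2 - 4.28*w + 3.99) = -0.56*w^3 - 2.41*w^2 - 6.28*w + 6.45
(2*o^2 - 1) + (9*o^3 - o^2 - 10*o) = 9*o^3 + o^2 - 10*o - 1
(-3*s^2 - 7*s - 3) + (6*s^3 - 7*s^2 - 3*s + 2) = 6*s^3 - 10*s^2 - 10*s - 1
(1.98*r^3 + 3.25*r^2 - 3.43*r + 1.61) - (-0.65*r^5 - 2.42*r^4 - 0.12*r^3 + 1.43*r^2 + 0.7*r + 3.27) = 0.65*r^5 + 2.42*r^4 + 2.1*r^3 + 1.82*r^2 - 4.13*r - 1.66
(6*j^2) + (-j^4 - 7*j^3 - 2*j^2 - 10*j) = -j^4 - 7*j^3 + 4*j^2 - 10*j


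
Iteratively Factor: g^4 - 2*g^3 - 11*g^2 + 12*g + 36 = (g + 2)*(g^3 - 4*g^2 - 3*g + 18) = (g - 3)*(g + 2)*(g^2 - g - 6) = (g - 3)*(g + 2)^2*(g - 3)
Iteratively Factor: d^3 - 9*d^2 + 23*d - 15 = (d - 1)*(d^2 - 8*d + 15) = (d - 5)*(d - 1)*(d - 3)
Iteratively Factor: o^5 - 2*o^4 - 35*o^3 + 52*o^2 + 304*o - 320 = (o - 5)*(o^4 + 3*o^3 - 20*o^2 - 48*o + 64) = (o - 5)*(o - 4)*(o^3 + 7*o^2 + 8*o - 16) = (o - 5)*(o - 4)*(o - 1)*(o^2 + 8*o + 16) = (o - 5)*(o - 4)*(o - 1)*(o + 4)*(o + 4)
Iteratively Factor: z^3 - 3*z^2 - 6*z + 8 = (z - 4)*(z^2 + z - 2) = (z - 4)*(z - 1)*(z + 2)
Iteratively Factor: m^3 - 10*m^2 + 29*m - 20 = (m - 5)*(m^2 - 5*m + 4) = (m - 5)*(m - 1)*(m - 4)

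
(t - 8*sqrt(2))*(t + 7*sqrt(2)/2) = t^2 - 9*sqrt(2)*t/2 - 56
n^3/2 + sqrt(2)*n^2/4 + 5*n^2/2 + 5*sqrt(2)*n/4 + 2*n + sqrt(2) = (n/2 + 1/2)*(n + 4)*(n + sqrt(2)/2)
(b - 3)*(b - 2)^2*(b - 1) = b^4 - 8*b^3 + 23*b^2 - 28*b + 12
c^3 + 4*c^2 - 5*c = c*(c - 1)*(c + 5)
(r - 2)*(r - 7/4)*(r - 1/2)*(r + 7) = r^4 + 11*r^3/4 - 195*r^2/8 + 287*r/8 - 49/4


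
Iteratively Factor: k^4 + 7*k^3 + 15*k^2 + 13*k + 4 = (k + 1)*(k^3 + 6*k^2 + 9*k + 4) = (k + 1)^2*(k^2 + 5*k + 4) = (k + 1)^3*(k + 4)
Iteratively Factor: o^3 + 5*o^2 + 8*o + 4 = (o + 1)*(o^2 + 4*o + 4) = (o + 1)*(o + 2)*(o + 2)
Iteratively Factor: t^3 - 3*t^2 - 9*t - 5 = (t + 1)*(t^2 - 4*t - 5) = (t - 5)*(t + 1)*(t + 1)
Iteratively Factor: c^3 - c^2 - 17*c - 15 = (c - 5)*(c^2 + 4*c + 3) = (c - 5)*(c + 1)*(c + 3)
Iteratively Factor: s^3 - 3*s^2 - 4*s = (s)*(s^2 - 3*s - 4) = s*(s + 1)*(s - 4)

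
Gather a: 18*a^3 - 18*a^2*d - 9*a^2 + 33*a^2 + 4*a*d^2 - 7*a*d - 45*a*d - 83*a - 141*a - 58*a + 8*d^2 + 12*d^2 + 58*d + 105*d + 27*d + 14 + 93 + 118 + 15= 18*a^3 + a^2*(24 - 18*d) + a*(4*d^2 - 52*d - 282) + 20*d^2 + 190*d + 240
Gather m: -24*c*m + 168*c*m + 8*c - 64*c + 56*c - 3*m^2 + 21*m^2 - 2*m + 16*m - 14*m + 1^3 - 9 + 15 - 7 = 144*c*m + 18*m^2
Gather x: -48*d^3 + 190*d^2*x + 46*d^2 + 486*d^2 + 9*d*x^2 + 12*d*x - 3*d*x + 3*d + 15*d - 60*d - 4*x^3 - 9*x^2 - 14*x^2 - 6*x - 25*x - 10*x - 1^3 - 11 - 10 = -48*d^3 + 532*d^2 - 42*d - 4*x^3 + x^2*(9*d - 23) + x*(190*d^2 + 9*d - 41) - 22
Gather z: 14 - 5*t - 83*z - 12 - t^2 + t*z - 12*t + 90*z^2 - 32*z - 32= -t^2 - 17*t + 90*z^2 + z*(t - 115) - 30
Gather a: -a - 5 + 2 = -a - 3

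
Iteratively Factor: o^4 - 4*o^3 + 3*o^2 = (o)*(o^3 - 4*o^2 + 3*o) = o^2*(o^2 - 4*o + 3) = o^2*(o - 3)*(o - 1)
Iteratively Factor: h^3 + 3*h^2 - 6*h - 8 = (h + 4)*(h^2 - h - 2) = (h - 2)*(h + 4)*(h + 1)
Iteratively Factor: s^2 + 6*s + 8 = (s + 4)*(s + 2)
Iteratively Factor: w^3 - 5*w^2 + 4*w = (w)*(w^2 - 5*w + 4) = w*(w - 1)*(w - 4)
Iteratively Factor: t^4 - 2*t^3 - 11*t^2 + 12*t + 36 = (t - 3)*(t^3 + t^2 - 8*t - 12) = (t - 3)^2*(t^2 + 4*t + 4) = (t - 3)^2*(t + 2)*(t + 2)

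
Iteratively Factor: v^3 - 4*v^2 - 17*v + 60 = (v + 4)*(v^2 - 8*v + 15) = (v - 5)*(v + 4)*(v - 3)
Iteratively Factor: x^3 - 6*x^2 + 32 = (x - 4)*(x^2 - 2*x - 8) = (x - 4)^2*(x + 2)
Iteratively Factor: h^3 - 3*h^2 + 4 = (h + 1)*(h^2 - 4*h + 4) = (h - 2)*(h + 1)*(h - 2)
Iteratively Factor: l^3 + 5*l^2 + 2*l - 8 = (l + 4)*(l^2 + l - 2) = (l - 1)*(l + 4)*(l + 2)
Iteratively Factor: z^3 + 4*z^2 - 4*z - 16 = (z + 4)*(z^2 - 4) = (z - 2)*(z + 4)*(z + 2)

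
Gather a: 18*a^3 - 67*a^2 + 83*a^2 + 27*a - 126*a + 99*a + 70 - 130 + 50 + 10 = 18*a^3 + 16*a^2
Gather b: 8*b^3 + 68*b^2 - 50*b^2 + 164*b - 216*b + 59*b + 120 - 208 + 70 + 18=8*b^3 + 18*b^2 + 7*b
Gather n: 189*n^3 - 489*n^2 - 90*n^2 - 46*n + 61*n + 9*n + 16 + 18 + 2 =189*n^3 - 579*n^2 + 24*n + 36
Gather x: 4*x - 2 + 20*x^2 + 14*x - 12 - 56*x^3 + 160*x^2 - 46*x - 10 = -56*x^3 + 180*x^2 - 28*x - 24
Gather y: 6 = 6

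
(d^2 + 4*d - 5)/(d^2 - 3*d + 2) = (d + 5)/(d - 2)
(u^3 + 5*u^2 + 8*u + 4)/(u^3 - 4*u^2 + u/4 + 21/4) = 4*(u^2 + 4*u + 4)/(4*u^2 - 20*u + 21)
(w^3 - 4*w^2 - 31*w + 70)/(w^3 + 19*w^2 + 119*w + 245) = (w^2 - 9*w + 14)/(w^2 + 14*w + 49)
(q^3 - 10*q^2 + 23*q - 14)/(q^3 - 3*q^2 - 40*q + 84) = (q - 1)/(q + 6)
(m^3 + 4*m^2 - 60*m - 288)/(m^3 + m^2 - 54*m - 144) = (m + 6)/(m + 3)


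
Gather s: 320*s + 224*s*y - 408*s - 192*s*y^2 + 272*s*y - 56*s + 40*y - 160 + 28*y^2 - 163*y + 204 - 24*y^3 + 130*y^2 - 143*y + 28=s*(-192*y^2 + 496*y - 144) - 24*y^3 + 158*y^2 - 266*y + 72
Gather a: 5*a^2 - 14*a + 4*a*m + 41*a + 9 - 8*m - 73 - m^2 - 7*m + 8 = 5*a^2 + a*(4*m + 27) - m^2 - 15*m - 56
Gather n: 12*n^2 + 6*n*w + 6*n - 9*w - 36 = 12*n^2 + n*(6*w + 6) - 9*w - 36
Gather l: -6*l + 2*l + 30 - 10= 20 - 4*l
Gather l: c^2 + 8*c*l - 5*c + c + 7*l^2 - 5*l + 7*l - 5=c^2 - 4*c + 7*l^2 + l*(8*c + 2) - 5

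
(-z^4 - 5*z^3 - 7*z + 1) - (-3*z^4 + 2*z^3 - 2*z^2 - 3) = 2*z^4 - 7*z^3 + 2*z^2 - 7*z + 4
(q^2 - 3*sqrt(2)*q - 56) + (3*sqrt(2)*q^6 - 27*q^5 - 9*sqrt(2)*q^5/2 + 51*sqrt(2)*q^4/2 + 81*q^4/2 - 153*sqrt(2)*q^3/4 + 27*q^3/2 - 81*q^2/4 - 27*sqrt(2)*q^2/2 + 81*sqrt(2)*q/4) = 3*sqrt(2)*q^6 - 27*q^5 - 9*sqrt(2)*q^5/2 + 51*sqrt(2)*q^4/2 + 81*q^4/2 - 153*sqrt(2)*q^3/4 + 27*q^3/2 - 77*q^2/4 - 27*sqrt(2)*q^2/2 + 69*sqrt(2)*q/4 - 56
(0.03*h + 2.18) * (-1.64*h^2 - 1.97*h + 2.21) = -0.0492*h^3 - 3.6343*h^2 - 4.2283*h + 4.8178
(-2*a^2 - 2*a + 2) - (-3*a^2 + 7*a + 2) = a^2 - 9*a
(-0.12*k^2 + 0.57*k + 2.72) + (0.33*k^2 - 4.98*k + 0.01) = 0.21*k^2 - 4.41*k + 2.73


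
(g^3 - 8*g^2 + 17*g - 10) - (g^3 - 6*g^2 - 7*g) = -2*g^2 + 24*g - 10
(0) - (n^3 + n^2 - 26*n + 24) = -n^3 - n^2 + 26*n - 24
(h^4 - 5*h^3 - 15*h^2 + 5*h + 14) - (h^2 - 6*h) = h^4 - 5*h^3 - 16*h^2 + 11*h + 14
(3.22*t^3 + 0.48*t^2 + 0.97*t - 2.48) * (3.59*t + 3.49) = 11.5598*t^4 + 12.961*t^3 + 5.1575*t^2 - 5.5179*t - 8.6552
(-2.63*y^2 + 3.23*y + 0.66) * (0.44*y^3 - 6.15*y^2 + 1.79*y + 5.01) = -1.1572*y^5 + 17.5957*y^4 - 24.2818*y^3 - 11.4536*y^2 + 17.3637*y + 3.3066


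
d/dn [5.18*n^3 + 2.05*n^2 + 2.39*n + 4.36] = 15.54*n^2 + 4.1*n + 2.39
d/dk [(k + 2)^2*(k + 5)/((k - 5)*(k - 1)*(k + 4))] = (-11*k^4 - 86*k^3 - 123*k^2 + 440*k + 860)/(k^6 - 4*k^5 - 34*k^4 + 116*k^3 + 281*k^2 - 760*k + 400)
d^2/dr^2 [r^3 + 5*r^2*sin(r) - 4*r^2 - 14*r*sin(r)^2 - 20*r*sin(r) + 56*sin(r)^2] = -5*r^2*sin(r) + 20*sqrt(2)*r*sin(r + pi/4) - 28*r*cos(2*r) + 6*r + 10*sin(r) - 28*sin(2*r) - 40*cos(r) + 112*cos(2*r) - 8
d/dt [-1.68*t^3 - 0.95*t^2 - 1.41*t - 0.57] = -5.04*t^2 - 1.9*t - 1.41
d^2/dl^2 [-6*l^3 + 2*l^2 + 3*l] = 4 - 36*l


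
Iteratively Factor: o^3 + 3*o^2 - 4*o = (o + 4)*(o^2 - o) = o*(o + 4)*(o - 1)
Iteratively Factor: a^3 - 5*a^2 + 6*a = (a - 2)*(a^2 - 3*a) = (a - 3)*(a - 2)*(a)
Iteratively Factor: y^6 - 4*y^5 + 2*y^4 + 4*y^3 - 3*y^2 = (y)*(y^5 - 4*y^4 + 2*y^3 + 4*y^2 - 3*y) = y*(y + 1)*(y^4 - 5*y^3 + 7*y^2 - 3*y) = y*(y - 1)*(y + 1)*(y^3 - 4*y^2 + 3*y) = y*(y - 1)^2*(y + 1)*(y^2 - 3*y) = y*(y - 3)*(y - 1)^2*(y + 1)*(y)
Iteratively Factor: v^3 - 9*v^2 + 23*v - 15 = (v - 1)*(v^2 - 8*v + 15) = (v - 5)*(v - 1)*(v - 3)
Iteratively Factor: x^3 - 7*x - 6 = (x + 2)*(x^2 - 2*x - 3) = (x + 1)*(x + 2)*(x - 3)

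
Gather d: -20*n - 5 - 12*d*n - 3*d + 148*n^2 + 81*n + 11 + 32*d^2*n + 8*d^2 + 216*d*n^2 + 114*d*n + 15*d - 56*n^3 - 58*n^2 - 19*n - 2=d^2*(32*n + 8) + d*(216*n^2 + 102*n + 12) - 56*n^3 + 90*n^2 + 42*n + 4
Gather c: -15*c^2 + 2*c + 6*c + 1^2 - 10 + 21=-15*c^2 + 8*c + 12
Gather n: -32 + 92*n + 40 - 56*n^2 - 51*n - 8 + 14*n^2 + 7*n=-42*n^2 + 48*n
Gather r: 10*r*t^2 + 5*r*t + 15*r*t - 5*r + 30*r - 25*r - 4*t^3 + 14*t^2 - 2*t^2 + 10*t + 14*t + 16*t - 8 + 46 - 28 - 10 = r*(10*t^2 + 20*t) - 4*t^3 + 12*t^2 + 40*t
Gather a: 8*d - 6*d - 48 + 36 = 2*d - 12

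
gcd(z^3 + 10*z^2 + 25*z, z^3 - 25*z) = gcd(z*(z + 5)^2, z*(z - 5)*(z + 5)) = z^2 + 5*z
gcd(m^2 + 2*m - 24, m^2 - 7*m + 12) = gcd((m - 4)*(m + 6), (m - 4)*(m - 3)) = m - 4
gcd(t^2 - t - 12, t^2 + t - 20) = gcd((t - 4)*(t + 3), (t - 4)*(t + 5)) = t - 4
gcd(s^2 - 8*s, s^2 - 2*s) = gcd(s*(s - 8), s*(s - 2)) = s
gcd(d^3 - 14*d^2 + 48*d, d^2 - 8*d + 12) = d - 6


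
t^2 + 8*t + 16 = (t + 4)^2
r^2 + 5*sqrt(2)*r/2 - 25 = (r - 5*sqrt(2)/2)*(r + 5*sqrt(2))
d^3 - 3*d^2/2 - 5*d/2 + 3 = (d - 2)*(d - 1)*(d + 3/2)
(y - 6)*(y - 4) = y^2 - 10*y + 24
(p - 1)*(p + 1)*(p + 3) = p^3 + 3*p^2 - p - 3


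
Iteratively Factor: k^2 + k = (k + 1)*(k)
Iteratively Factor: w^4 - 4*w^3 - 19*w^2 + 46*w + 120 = (w - 5)*(w^3 + w^2 - 14*w - 24) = (w - 5)*(w + 3)*(w^2 - 2*w - 8) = (w - 5)*(w - 4)*(w + 3)*(w + 2)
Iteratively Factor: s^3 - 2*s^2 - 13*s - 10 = (s + 1)*(s^2 - 3*s - 10) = (s - 5)*(s + 1)*(s + 2)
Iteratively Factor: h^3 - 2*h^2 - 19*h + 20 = (h + 4)*(h^2 - 6*h + 5) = (h - 1)*(h + 4)*(h - 5)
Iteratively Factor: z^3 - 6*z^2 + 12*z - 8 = (z - 2)*(z^2 - 4*z + 4) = (z - 2)^2*(z - 2)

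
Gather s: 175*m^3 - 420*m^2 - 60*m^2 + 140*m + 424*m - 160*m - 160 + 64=175*m^3 - 480*m^2 + 404*m - 96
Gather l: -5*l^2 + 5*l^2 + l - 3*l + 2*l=0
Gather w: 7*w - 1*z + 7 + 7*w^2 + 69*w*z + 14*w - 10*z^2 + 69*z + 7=7*w^2 + w*(69*z + 21) - 10*z^2 + 68*z + 14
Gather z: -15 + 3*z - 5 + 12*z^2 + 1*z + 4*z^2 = 16*z^2 + 4*z - 20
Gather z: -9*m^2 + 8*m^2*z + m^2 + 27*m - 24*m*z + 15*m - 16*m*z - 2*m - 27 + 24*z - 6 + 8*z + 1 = -8*m^2 + 40*m + z*(8*m^2 - 40*m + 32) - 32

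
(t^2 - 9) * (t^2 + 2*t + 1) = t^4 + 2*t^3 - 8*t^2 - 18*t - 9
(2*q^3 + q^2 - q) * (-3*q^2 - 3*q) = -6*q^5 - 9*q^4 + 3*q^2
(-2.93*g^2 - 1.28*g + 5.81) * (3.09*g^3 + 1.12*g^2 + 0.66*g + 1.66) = -9.0537*g^5 - 7.2368*g^4 + 14.5855*g^3 + 0.7986*g^2 + 1.7098*g + 9.6446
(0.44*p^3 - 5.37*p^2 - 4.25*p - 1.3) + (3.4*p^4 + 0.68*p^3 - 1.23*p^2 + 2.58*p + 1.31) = 3.4*p^4 + 1.12*p^3 - 6.6*p^2 - 1.67*p + 0.01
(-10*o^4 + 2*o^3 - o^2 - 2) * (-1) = 10*o^4 - 2*o^3 + o^2 + 2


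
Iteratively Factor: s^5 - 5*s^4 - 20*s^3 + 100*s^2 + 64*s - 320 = (s - 4)*(s^4 - s^3 - 24*s^2 + 4*s + 80) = (s - 4)*(s + 4)*(s^3 - 5*s^2 - 4*s + 20) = (s - 5)*(s - 4)*(s + 4)*(s^2 - 4) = (s - 5)*(s - 4)*(s - 2)*(s + 4)*(s + 2)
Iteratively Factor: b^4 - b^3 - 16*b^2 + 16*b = (b + 4)*(b^3 - 5*b^2 + 4*b) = b*(b + 4)*(b^2 - 5*b + 4) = b*(b - 4)*(b + 4)*(b - 1)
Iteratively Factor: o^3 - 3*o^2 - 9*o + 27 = (o - 3)*(o^2 - 9) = (o - 3)^2*(o + 3)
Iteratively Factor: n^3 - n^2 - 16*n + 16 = (n - 4)*(n^2 + 3*n - 4) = (n - 4)*(n + 4)*(n - 1)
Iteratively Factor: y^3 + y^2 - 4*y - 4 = (y + 2)*(y^2 - y - 2) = (y + 1)*(y + 2)*(y - 2)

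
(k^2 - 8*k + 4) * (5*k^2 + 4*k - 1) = 5*k^4 - 36*k^3 - 13*k^2 + 24*k - 4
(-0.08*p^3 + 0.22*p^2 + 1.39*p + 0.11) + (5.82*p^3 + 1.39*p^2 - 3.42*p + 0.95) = 5.74*p^3 + 1.61*p^2 - 2.03*p + 1.06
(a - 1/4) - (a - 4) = 15/4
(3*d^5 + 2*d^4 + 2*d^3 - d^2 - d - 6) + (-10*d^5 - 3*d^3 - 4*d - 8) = -7*d^5 + 2*d^4 - d^3 - d^2 - 5*d - 14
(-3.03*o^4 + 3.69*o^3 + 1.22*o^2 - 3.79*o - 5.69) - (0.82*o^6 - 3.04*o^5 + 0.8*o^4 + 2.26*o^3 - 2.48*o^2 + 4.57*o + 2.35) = -0.82*o^6 + 3.04*o^5 - 3.83*o^4 + 1.43*o^3 + 3.7*o^2 - 8.36*o - 8.04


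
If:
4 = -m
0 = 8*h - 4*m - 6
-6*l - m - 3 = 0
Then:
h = -5/4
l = 1/6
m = -4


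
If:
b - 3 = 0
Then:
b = 3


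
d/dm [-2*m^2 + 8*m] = 8 - 4*m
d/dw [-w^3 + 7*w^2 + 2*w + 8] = -3*w^2 + 14*w + 2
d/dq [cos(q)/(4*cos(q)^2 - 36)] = (cos(q)^2 + 9)*sin(q)/(4*(cos(q)^2 - 9)^2)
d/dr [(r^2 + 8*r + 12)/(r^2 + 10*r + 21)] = 2*(r^2 + 9*r + 24)/(r^4 + 20*r^3 + 142*r^2 + 420*r + 441)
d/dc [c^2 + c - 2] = 2*c + 1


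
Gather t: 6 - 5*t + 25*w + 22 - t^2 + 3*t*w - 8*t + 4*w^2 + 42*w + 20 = -t^2 + t*(3*w - 13) + 4*w^2 + 67*w + 48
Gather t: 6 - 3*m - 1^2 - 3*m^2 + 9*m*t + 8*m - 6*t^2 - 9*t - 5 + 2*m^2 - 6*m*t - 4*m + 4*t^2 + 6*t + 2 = -m^2 + m - 2*t^2 + t*(3*m - 3) + 2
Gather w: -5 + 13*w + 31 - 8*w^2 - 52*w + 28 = -8*w^2 - 39*w + 54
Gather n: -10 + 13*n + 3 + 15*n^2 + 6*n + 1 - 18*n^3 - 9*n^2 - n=-18*n^3 + 6*n^2 + 18*n - 6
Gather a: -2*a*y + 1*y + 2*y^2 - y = -2*a*y + 2*y^2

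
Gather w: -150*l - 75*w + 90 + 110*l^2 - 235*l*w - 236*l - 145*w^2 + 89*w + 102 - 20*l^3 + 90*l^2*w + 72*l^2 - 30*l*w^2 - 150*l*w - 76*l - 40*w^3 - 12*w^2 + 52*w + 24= -20*l^3 + 182*l^2 - 462*l - 40*w^3 + w^2*(-30*l - 157) + w*(90*l^2 - 385*l + 66) + 216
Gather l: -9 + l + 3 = l - 6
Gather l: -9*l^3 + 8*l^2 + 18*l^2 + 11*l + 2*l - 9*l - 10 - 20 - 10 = -9*l^3 + 26*l^2 + 4*l - 40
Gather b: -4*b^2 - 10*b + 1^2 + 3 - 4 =-4*b^2 - 10*b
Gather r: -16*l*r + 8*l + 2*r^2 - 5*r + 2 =8*l + 2*r^2 + r*(-16*l - 5) + 2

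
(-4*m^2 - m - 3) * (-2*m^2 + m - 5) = 8*m^4 - 2*m^3 + 25*m^2 + 2*m + 15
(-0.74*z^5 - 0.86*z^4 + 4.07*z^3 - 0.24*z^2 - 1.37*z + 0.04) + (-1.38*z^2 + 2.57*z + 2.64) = -0.74*z^5 - 0.86*z^4 + 4.07*z^3 - 1.62*z^2 + 1.2*z + 2.68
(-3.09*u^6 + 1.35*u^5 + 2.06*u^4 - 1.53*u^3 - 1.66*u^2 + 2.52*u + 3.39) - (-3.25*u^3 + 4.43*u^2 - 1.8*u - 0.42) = -3.09*u^6 + 1.35*u^5 + 2.06*u^4 + 1.72*u^3 - 6.09*u^2 + 4.32*u + 3.81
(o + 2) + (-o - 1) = 1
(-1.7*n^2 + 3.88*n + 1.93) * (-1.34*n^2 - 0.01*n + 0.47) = 2.278*n^4 - 5.1822*n^3 - 3.424*n^2 + 1.8043*n + 0.9071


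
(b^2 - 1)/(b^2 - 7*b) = (b^2 - 1)/(b*(b - 7))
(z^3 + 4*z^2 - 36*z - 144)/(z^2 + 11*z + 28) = (z^2 - 36)/(z + 7)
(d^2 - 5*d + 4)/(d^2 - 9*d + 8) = (d - 4)/(d - 8)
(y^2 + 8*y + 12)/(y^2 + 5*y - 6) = (y + 2)/(y - 1)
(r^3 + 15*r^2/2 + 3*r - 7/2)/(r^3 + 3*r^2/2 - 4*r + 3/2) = (r^2 + 8*r + 7)/(r^2 + 2*r - 3)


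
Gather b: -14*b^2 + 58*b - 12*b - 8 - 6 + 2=-14*b^2 + 46*b - 12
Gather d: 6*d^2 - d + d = 6*d^2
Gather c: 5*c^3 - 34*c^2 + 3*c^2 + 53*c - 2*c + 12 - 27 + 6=5*c^3 - 31*c^2 + 51*c - 9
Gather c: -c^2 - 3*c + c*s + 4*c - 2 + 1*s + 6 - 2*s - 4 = -c^2 + c*(s + 1) - s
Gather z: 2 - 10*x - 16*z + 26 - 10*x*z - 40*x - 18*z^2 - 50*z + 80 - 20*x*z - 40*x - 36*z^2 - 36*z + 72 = -90*x - 54*z^2 + z*(-30*x - 102) + 180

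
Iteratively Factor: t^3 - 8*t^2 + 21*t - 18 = (t - 2)*(t^2 - 6*t + 9) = (t - 3)*(t - 2)*(t - 3)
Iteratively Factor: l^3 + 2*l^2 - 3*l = (l + 3)*(l^2 - l) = (l - 1)*(l + 3)*(l)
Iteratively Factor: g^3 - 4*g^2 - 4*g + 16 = (g + 2)*(g^2 - 6*g + 8) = (g - 4)*(g + 2)*(g - 2)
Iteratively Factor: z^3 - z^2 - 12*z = (z)*(z^2 - z - 12) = z*(z - 4)*(z + 3)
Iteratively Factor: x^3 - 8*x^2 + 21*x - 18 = (x - 2)*(x^2 - 6*x + 9) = (x - 3)*(x - 2)*(x - 3)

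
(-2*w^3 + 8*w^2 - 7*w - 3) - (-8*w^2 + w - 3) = -2*w^3 + 16*w^2 - 8*w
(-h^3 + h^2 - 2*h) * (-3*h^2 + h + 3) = 3*h^5 - 4*h^4 + 4*h^3 + h^2 - 6*h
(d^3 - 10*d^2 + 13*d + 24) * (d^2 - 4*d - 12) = d^5 - 14*d^4 + 41*d^3 + 92*d^2 - 252*d - 288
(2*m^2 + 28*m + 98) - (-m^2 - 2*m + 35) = 3*m^2 + 30*m + 63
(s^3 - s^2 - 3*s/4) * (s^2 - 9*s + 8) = s^5 - 10*s^4 + 65*s^3/4 - 5*s^2/4 - 6*s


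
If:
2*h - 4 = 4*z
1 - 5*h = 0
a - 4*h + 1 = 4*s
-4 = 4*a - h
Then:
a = -19/20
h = 1/5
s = -3/16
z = -9/10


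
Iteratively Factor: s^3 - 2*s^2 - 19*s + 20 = (s + 4)*(s^2 - 6*s + 5) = (s - 1)*(s + 4)*(s - 5)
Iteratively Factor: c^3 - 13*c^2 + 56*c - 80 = (c - 5)*(c^2 - 8*c + 16) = (c - 5)*(c - 4)*(c - 4)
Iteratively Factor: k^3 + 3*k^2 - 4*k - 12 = (k - 2)*(k^2 + 5*k + 6) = (k - 2)*(k + 3)*(k + 2)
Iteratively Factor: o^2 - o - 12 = (o + 3)*(o - 4)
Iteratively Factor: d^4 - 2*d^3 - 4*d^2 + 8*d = (d)*(d^3 - 2*d^2 - 4*d + 8) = d*(d + 2)*(d^2 - 4*d + 4) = d*(d - 2)*(d + 2)*(d - 2)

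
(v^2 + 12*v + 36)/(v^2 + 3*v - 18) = (v + 6)/(v - 3)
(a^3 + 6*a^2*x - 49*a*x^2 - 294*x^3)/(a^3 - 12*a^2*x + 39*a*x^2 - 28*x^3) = (a^2 + 13*a*x + 42*x^2)/(a^2 - 5*a*x + 4*x^2)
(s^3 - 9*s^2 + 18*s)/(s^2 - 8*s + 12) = s*(s - 3)/(s - 2)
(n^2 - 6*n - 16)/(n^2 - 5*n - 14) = (n - 8)/(n - 7)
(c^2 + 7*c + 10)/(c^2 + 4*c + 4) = (c + 5)/(c + 2)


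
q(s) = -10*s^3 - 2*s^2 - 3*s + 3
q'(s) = -30*s^2 - 4*s - 3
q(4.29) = -836.21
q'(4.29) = -572.28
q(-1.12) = 17.90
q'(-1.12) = -36.15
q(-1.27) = 24.07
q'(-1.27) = -46.31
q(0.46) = 0.22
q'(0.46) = -11.19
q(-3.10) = 290.99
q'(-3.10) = -278.90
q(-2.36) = 130.38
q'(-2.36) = -160.65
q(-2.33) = 125.63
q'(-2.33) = -156.55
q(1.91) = -79.70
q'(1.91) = -120.08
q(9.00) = -7476.00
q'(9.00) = -2469.00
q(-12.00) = 17031.00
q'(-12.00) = -4275.00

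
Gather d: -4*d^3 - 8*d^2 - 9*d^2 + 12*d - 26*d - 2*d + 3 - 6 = -4*d^3 - 17*d^2 - 16*d - 3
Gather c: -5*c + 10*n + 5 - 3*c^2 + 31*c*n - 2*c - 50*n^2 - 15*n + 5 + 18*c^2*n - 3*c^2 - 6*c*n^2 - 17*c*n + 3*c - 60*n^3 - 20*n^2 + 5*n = c^2*(18*n - 6) + c*(-6*n^2 + 14*n - 4) - 60*n^3 - 70*n^2 + 10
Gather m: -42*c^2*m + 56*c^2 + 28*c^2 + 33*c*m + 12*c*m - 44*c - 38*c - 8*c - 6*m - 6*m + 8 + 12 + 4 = 84*c^2 - 90*c + m*(-42*c^2 + 45*c - 12) + 24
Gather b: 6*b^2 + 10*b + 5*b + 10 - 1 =6*b^2 + 15*b + 9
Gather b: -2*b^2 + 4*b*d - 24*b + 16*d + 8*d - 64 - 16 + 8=-2*b^2 + b*(4*d - 24) + 24*d - 72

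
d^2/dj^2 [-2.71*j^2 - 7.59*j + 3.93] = -5.42000000000000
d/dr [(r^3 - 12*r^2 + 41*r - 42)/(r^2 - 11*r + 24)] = (r^2 - 16*r + 58)/(r^2 - 16*r + 64)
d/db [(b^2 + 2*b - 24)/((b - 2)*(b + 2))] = 2*(-b^2 + 20*b - 4)/(b^4 - 8*b^2 + 16)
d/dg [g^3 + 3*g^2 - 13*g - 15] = 3*g^2 + 6*g - 13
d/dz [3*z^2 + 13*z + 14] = 6*z + 13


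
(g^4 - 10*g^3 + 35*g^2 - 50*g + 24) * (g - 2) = g^5 - 12*g^4 + 55*g^3 - 120*g^2 + 124*g - 48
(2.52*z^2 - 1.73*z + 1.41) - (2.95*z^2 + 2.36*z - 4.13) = -0.43*z^2 - 4.09*z + 5.54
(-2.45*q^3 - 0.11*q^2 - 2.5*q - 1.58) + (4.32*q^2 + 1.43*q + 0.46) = -2.45*q^3 + 4.21*q^2 - 1.07*q - 1.12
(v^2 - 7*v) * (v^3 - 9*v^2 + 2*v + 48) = v^5 - 16*v^4 + 65*v^3 + 34*v^2 - 336*v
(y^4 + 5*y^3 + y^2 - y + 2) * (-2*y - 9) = -2*y^5 - 19*y^4 - 47*y^3 - 7*y^2 + 5*y - 18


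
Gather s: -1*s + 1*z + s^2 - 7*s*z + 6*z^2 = s^2 + s*(-7*z - 1) + 6*z^2 + z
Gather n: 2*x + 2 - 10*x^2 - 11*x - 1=-10*x^2 - 9*x + 1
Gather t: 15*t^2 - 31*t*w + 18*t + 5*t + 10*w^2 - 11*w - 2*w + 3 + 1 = 15*t^2 + t*(23 - 31*w) + 10*w^2 - 13*w + 4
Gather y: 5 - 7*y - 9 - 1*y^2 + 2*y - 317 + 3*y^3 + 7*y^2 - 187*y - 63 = 3*y^3 + 6*y^2 - 192*y - 384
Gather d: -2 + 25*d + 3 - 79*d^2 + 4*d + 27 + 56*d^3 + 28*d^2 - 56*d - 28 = 56*d^3 - 51*d^2 - 27*d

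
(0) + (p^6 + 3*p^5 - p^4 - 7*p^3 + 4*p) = p^6 + 3*p^5 - p^4 - 7*p^3 + 4*p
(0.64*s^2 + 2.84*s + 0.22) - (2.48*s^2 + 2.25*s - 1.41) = -1.84*s^2 + 0.59*s + 1.63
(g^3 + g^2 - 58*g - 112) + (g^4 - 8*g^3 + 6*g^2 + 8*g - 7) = g^4 - 7*g^3 + 7*g^2 - 50*g - 119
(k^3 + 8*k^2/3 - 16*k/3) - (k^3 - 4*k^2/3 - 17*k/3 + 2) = 4*k^2 + k/3 - 2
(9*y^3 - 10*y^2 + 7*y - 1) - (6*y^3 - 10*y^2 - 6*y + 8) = 3*y^3 + 13*y - 9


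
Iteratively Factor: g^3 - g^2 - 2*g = (g - 2)*(g^2 + g) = (g - 2)*(g + 1)*(g)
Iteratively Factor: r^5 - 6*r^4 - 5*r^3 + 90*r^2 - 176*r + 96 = (r + 4)*(r^4 - 10*r^3 + 35*r^2 - 50*r + 24) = (r - 2)*(r + 4)*(r^3 - 8*r^2 + 19*r - 12) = (r - 2)*(r - 1)*(r + 4)*(r^2 - 7*r + 12) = (r - 3)*(r - 2)*(r - 1)*(r + 4)*(r - 4)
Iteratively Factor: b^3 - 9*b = (b)*(b^2 - 9) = b*(b + 3)*(b - 3)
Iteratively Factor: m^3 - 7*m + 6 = (m + 3)*(m^2 - 3*m + 2) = (m - 1)*(m + 3)*(m - 2)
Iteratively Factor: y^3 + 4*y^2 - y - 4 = (y + 4)*(y^2 - 1) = (y + 1)*(y + 4)*(y - 1)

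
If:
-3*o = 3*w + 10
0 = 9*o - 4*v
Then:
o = -w - 10/3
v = -9*w/4 - 15/2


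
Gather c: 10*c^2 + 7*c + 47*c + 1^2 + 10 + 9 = 10*c^2 + 54*c + 20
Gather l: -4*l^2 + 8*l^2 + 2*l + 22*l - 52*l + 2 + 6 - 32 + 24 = 4*l^2 - 28*l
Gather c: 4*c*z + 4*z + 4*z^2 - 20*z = 4*c*z + 4*z^2 - 16*z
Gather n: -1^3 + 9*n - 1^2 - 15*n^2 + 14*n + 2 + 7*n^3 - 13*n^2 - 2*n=7*n^3 - 28*n^2 + 21*n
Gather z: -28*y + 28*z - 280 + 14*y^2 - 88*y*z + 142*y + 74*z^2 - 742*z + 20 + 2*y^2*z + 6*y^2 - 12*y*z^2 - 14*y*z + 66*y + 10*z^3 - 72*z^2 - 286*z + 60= 20*y^2 + 180*y + 10*z^3 + z^2*(2 - 12*y) + z*(2*y^2 - 102*y - 1000) - 200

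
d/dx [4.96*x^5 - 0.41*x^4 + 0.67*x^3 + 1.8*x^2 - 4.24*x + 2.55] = 24.8*x^4 - 1.64*x^3 + 2.01*x^2 + 3.6*x - 4.24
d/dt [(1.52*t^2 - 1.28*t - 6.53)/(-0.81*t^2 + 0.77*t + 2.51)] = (0.133599999999999*t^2 - 2.9482*t + 1.8153)/(0.6561*t^4 - 1.2474*t^3 - 3.4733*t^2 + 3.8654*t + 6.3001)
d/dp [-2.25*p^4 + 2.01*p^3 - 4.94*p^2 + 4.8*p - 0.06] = -9.0*p^3 + 6.03*p^2 - 9.88*p + 4.8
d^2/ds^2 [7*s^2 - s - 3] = 14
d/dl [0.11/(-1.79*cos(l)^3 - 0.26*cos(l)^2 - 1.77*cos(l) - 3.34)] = (0.5907*sin(l)^2 - 0.0572*cos(l) - 0.7854)*sin(l)/(1.79*cos(l)^3 + 0.26*cos(l)^2 + 1.77*cos(l) + 3.34)^2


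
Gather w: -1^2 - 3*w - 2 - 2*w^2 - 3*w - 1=-2*w^2 - 6*w - 4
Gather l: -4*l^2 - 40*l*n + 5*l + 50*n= -4*l^2 + l*(5 - 40*n) + 50*n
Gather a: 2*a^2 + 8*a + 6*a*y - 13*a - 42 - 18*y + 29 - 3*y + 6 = 2*a^2 + a*(6*y - 5) - 21*y - 7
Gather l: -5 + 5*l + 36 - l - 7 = 4*l + 24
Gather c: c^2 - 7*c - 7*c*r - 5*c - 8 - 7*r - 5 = c^2 + c*(-7*r - 12) - 7*r - 13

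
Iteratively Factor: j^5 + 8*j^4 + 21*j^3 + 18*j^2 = (j + 3)*(j^4 + 5*j^3 + 6*j^2) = (j + 2)*(j + 3)*(j^3 + 3*j^2) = j*(j + 2)*(j + 3)*(j^2 + 3*j) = j^2*(j + 2)*(j + 3)*(j + 3)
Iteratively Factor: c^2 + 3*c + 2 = (c + 1)*(c + 2)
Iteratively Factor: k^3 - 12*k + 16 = (k - 2)*(k^2 + 2*k - 8) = (k - 2)*(k + 4)*(k - 2)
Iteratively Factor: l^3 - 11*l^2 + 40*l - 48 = (l - 4)*(l^2 - 7*l + 12) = (l - 4)*(l - 3)*(l - 4)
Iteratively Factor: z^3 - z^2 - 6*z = (z)*(z^2 - z - 6) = z*(z - 3)*(z + 2)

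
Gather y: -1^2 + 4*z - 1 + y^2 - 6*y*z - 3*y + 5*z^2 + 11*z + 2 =y^2 + y*(-6*z - 3) + 5*z^2 + 15*z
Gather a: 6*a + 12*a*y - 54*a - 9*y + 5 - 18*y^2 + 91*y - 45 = a*(12*y - 48) - 18*y^2 + 82*y - 40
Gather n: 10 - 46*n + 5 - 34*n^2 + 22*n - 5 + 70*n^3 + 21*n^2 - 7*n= 70*n^3 - 13*n^2 - 31*n + 10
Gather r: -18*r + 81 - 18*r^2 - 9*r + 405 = -18*r^2 - 27*r + 486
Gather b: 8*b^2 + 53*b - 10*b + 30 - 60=8*b^2 + 43*b - 30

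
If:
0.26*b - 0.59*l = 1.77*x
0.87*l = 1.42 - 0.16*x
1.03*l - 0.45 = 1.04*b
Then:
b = 1.25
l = 1.70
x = -0.38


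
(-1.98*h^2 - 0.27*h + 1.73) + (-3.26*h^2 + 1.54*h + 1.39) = -5.24*h^2 + 1.27*h + 3.12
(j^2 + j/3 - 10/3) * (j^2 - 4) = j^4 + j^3/3 - 22*j^2/3 - 4*j/3 + 40/3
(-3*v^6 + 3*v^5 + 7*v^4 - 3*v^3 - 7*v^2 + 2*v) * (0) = 0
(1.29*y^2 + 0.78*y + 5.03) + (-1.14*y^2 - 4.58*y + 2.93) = 0.15*y^2 - 3.8*y + 7.96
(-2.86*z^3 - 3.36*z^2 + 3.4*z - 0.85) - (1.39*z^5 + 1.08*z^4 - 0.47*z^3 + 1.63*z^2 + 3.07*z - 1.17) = -1.39*z^5 - 1.08*z^4 - 2.39*z^3 - 4.99*z^2 + 0.33*z + 0.32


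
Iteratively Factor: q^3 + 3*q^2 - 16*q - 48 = (q - 4)*(q^2 + 7*q + 12) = (q - 4)*(q + 4)*(q + 3)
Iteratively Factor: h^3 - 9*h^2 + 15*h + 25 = (h - 5)*(h^2 - 4*h - 5) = (h - 5)^2*(h + 1)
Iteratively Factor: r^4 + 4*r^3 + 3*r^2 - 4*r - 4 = (r - 1)*(r^3 + 5*r^2 + 8*r + 4) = (r - 1)*(r + 1)*(r^2 + 4*r + 4) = (r - 1)*(r + 1)*(r + 2)*(r + 2)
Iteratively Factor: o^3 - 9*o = (o)*(o^2 - 9) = o*(o - 3)*(o + 3)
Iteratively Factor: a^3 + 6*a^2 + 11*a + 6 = (a + 2)*(a^2 + 4*a + 3) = (a + 2)*(a + 3)*(a + 1)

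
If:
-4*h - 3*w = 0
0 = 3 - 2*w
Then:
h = -9/8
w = 3/2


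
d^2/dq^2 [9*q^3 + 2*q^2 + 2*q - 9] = 54*q + 4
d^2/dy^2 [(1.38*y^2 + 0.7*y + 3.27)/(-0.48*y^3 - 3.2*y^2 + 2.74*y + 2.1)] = (-0.635904*y^6 - 0.967679999999987*y^5 - 26.381952*y^4 - 140.21504*y^3 - 239.213376*y^2 + 124.0272*y - 97.164504)/(0.110592*y^9 + 2.21184*y^8 + 12.851712*y^7 + 6.06464000000001*y^6 - 92.715456*y^5 + 24.13248*y^4 + 96.256376*y^3 - 4.96188000000001*y^2 - 36.2502*y - 9.261)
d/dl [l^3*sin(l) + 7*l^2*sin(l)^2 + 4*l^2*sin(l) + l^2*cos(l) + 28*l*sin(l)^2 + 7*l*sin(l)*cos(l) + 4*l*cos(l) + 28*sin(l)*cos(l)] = l^3*cos(l) + 2*l^2*sin(l) + 7*l^2*sin(2*l) + 4*l^2*cos(l) + 4*l*sin(l) + 28*l*sin(2*l) + 2*l*cos(l) + 7*l + 7*sin(2*l)/2 + 4*cos(l) + 14*cos(2*l) + 14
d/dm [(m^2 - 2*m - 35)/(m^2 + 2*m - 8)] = 2*(2*m^2 + 27*m + 43)/(m^4 + 4*m^3 - 12*m^2 - 32*m + 64)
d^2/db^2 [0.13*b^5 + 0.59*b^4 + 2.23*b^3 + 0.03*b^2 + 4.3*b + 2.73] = 2.6*b^3 + 7.08*b^2 + 13.38*b + 0.06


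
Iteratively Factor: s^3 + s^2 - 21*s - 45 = (s - 5)*(s^2 + 6*s + 9) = (s - 5)*(s + 3)*(s + 3)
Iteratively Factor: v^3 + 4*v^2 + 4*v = (v + 2)*(v^2 + 2*v) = (v + 2)^2*(v)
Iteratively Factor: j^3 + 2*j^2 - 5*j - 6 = (j + 1)*(j^2 + j - 6) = (j + 1)*(j + 3)*(j - 2)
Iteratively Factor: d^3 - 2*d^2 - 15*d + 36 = (d - 3)*(d^2 + d - 12) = (d - 3)^2*(d + 4)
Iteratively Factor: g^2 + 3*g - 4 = (g - 1)*(g + 4)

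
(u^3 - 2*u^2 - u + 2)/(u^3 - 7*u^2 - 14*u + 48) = (u^2 - 1)/(u^2 - 5*u - 24)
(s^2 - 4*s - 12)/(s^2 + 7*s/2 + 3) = 2*(s - 6)/(2*s + 3)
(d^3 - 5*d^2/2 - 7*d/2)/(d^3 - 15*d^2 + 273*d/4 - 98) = 2*d*(d + 1)/(2*d^2 - 23*d + 56)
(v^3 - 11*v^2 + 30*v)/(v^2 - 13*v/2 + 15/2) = 2*v*(v - 6)/(2*v - 3)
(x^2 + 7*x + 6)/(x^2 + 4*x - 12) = (x + 1)/(x - 2)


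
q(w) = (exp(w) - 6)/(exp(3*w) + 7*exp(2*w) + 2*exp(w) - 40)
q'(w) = (exp(w) - 6)*(-3*exp(3*w) - 14*exp(2*w) - 2*exp(w))/(exp(3*w) + 7*exp(2*w) + 2*exp(w) - 40)^2 + exp(w)/(exp(3*w) + 7*exp(2*w) + 2*exp(w) - 40)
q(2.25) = 0.00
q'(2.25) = 0.00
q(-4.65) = 0.15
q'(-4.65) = -0.00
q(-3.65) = 0.15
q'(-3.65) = -0.00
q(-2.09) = 0.15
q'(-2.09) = -0.00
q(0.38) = 0.24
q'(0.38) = 0.45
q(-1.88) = 0.15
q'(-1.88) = -0.00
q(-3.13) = 0.15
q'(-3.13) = -0.00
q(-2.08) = 0.15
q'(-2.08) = -0.00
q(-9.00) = 0.15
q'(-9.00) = 0.00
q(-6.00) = 0.15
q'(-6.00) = 0.00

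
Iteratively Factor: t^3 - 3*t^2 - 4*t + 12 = (t + 2)*(t^2 - 5*t + 6) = (t - 3)*(t + 2)*(t - 2)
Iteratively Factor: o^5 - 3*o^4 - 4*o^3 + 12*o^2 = (o + 2)*(o^4 - 5*o^3 + 6*o^2) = (o - 3)*(o + 2)*(o^3 - 2*o^2) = o*(o - 3)*(o + 2)*(o^2 - 2*o) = o*(o - 3)*(o - 2)*(o + 2)*(o)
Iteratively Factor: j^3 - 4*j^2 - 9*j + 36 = (j + 3)*(j^2 - 7*j + 12) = (j - 3)*(j + 3)*(j - 4)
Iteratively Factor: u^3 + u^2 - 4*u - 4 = (u + 2)*(u^2 - u - 2) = (u - 2)*(u + 2)*(u + 1)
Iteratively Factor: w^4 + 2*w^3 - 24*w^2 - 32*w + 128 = (w - 2)*(w^3 + 4*w^2 - 16*w - 64) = (w - 2)*(w + 4)*(w^2 - 16) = (w - 4)*(w - 2)*(w + 4)*(w + 4)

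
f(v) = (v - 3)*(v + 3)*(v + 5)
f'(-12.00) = 303.00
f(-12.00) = -945.00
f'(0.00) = -9.00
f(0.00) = -45.00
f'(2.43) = 33.01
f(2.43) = -23.00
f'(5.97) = 157.62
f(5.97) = 292.25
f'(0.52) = -2.99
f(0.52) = -48.19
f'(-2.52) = -15.15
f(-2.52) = -6.57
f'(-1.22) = -16.73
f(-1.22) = -28.39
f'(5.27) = 127.02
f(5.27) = 192.80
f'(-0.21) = -10.97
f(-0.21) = -42.90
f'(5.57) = 139.77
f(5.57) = 232.80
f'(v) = (v - 3)*(v + 3) + (v - 3)*(v + 5) + (v + 3)*(v + 5)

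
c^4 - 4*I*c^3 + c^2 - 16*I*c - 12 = (c - 3*I)*(c - 2*I)*(c - I)*(c + 2*I)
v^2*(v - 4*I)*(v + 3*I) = v^4 - I*v^3 + 12*v^2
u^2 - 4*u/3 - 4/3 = (u - 2)*(u + 2/3)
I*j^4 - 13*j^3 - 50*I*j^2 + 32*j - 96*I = (j + 4*I)^2*(j + 6*I)*(I*j + 1)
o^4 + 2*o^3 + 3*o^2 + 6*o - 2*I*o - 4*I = (o + 2)*(o - I)^2*(o + 2*I)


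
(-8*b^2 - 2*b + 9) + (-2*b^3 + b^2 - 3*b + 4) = -2*b^3 - 7*b^2 - 5*b + 13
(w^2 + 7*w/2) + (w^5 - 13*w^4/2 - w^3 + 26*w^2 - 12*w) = w^5 - 13*w^4/2 - w^3 + 27*w^2 - 17*w/2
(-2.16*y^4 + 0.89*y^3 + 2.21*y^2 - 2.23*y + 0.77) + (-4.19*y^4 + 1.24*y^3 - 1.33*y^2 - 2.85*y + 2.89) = -6.35*y^4 + 2.13*y^3 + 0.88*y^2 - 5.08*y + 3.66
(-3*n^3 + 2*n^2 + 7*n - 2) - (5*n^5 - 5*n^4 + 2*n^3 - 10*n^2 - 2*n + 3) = -5*n^5 + 5*n^4 - 5*n^3 + 12*n^2 + 9*n - 5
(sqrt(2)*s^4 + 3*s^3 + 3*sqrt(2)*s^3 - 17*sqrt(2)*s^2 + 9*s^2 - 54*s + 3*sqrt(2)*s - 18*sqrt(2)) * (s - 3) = sqrt(2)*s^5 + 3*s^4 - 26*sqrt(2)*s^3 - 81*s^2 + 54*sqrt(2)*s^2 - 27*sqrt(2)*s + 162*s + 54*sqrt(2)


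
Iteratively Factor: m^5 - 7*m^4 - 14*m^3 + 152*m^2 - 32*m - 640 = (m - 5)*(m^4 - 2*m^3 - 24*m^2 + 32*m + 128) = (m - 5)*(m - 4)*(m^3 + 2*m^2 - 16*m - 32) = (m - 5)*(m - 4)*(m + 4)*(m^2 - 2*m - 8) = (m - 5)*(m - 4)*(m + 2)*(m + 4)*(m - 4)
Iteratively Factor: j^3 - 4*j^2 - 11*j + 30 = (j - 2)*(j^2 - 2*j - 15) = (j - 2)*(j + 3)*(j - 5)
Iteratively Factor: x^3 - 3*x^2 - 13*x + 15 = (x - 1)*(x^2 - 2*x - 15) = (x - 5)*(x - 1)*(x + 3)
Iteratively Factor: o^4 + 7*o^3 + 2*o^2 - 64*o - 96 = (o + 2)*(o^3 + 5*o^2 - 8*o - 48) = (o + 2)*(o + 4)*(o^2 + o - 12) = (o + 2)*(o + 4)^2*(o - 3)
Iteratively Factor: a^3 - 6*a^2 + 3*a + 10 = (a + 1)*(a^2 - 7*a + 10) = (a - 5)*(a + 1)*(a - 2)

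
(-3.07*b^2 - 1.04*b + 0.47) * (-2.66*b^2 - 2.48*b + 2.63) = 8.1662*b^4 + 10.38*b^3 - 6.7451*b^2 - 3.9008*b + 1.2361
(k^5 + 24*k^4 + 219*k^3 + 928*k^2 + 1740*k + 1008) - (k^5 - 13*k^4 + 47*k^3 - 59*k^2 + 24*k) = 37*k^4 + 172*k^3 + 987*k^2 + 1716*k + 1008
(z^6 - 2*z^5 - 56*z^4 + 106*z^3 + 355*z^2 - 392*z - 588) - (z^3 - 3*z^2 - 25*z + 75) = z^6 - 2*z^5 - 56*z^4 + 105*z^3 + 358*z^2 - 367*z - 663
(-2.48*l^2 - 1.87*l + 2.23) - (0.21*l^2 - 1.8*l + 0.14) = -2.69*l^2 - 0.0700000000000001*l + 2.09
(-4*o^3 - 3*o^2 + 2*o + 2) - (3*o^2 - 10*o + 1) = -4*o^3 - 6*o^2 + 12*o + 1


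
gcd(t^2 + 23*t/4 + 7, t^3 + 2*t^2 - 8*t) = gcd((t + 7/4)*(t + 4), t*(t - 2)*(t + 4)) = t + 4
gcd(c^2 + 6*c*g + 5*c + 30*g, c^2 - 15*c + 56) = 1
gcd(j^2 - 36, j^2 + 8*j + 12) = j + 6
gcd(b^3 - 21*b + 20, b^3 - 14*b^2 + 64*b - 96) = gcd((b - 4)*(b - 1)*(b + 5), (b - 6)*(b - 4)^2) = b - 4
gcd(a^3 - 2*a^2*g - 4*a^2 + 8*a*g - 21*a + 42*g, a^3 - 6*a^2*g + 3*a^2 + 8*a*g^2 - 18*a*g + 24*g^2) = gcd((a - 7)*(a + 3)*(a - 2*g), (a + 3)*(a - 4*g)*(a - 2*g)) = a^2 - 2*a*g + 3*a - 6*g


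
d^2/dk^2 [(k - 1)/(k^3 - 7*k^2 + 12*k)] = 6*(k^5 - 9*k^4 + 31*k^3 - 61*k^2 + 84*k - 48)/(k^3*(k^6 - 21*k^5 + 183*k^4 - 847*k^3 + 2196*k^2 - 3024*k + 1728))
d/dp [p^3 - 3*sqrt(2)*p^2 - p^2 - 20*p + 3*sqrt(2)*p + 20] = 3*p^2 - 6*sqrt(2)*p - 2*p - 20 + 3*sqrt(2)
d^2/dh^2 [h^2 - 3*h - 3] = 2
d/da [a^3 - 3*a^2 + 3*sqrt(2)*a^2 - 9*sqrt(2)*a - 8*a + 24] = 3*a^2 - 6*a + 6*sqrt(2)*a - 9*sqrt(2) - 8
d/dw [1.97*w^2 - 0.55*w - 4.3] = 3.94*w - 0.55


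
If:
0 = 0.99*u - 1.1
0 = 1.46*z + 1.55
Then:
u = 1.11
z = -1.06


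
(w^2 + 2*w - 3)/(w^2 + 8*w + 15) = (w - 1)/(w + 5)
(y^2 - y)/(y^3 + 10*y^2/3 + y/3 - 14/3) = 3*y/(3*y^2 + 13*y + 14)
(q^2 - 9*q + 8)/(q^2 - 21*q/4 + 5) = 4*(q^2 - 9*q + 8)/(4*q^2 - 21*q + 20)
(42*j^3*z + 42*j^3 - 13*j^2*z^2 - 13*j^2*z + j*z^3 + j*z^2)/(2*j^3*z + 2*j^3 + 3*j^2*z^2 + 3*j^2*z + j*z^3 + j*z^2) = (42*j^2 - 13*j*z + z^2)/(2*j^2 + 3*j*z + z^2)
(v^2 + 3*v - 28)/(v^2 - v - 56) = (v - 4)/(v - 8)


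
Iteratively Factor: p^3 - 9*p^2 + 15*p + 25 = (p - 5)*(p^2 - 4*p - 5) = (p - 5)^2*(p + 1)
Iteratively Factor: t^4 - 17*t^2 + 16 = (t - 4)*(t^3 + 4*t^2 - t - 4) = (t - 4)*(t + 1)*(t^2 + 3*t - 4) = (t - 4)*(t - 1)*(t + 1)*(t + 4)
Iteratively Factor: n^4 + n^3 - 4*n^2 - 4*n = (n - 2)*(n^3 + 3*n^2 + 2*n) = (n - 2)*(n + 1)*(n^2 + 2*n) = (n - 2)*(n + 1)*(n + 2)*(n)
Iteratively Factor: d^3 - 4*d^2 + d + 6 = (d + 1)*(d^2 - 5*d + 6) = (d - 2)*(d + 1)*(d - 3)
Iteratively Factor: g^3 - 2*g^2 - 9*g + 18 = (g + 3)*(g^2 - 5*g + 6) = (g - 3)*(g + 3)*(g - 2)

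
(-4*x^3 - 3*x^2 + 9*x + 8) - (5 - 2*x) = -4*x^3 - 3*x^2 + 11*x + 3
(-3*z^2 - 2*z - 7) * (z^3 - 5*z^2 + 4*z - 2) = -3*z^5 + 13*z^4 - 9*z^3 + 33*z^2 - 24*z + 14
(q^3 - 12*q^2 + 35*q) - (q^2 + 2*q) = q^3 - 13*q^2 + 33*q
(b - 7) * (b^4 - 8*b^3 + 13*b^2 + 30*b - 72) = b^5 - 15*b^4 + 69*b^3 - 61*b^2 - 282*b + 504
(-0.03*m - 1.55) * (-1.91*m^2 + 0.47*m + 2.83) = 0.0573*m^3 + 2.9464*m^2 - 0.8134*m - 4.3865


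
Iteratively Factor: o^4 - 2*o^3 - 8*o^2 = (o + 2)*(o^3 - 4*o^2) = o*(o + 2)*(o^2 - 4*o) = o^2*(o + 2)*(o - 4)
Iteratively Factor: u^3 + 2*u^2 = (u)*(u^2 + 2*u) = u^2*(u + 2)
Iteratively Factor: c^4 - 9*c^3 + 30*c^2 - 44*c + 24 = (c - 2)*(c^3 - 7*c^2 + 16*c - 12) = (c - 3)*(c - 2)*(c^2 - 4*c + 4) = (c - 3)*(c - 2)^2*(c - 2)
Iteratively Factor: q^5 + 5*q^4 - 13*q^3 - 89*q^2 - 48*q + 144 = (q + 3)*(q^4 + 2*q^3 - 19*q^2 - 32*q + 48) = (q - 1)*(q + 3)*(q^3 + 3*q^2 - 16*q - 48) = (q - 1)*(q + 3)^2*(q^2 - 16) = (q - 4)*(q - 1)*(q + 3)^2*(q + 4)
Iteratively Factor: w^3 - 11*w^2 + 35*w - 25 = (w - 5)*(w^2 - 6*w + 5) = (w - 5)*(w - 1)*(w - 5)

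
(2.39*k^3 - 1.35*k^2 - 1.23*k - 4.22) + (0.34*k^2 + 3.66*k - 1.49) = 2.39*k^3 - 1.01*k^2 + 2.43*k - 5.71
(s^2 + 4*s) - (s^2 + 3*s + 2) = s - 2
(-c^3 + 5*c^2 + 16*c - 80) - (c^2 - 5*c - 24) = -c^3 + 4*c^2 + 21*c - 56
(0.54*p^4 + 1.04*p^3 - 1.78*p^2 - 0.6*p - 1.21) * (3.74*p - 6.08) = 2.0196*p^5 + 0.6064*p^4 - 12.9804*p^3 + 8.5784*p^2 - 0.877400000000001*p + 7.3568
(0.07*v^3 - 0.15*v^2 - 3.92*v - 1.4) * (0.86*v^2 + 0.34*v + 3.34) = 0.0602*v^5 - 0.1052*v^4 - 3.1884*v^3 - 3.0378*v^2 - 13.5688*v - 4.676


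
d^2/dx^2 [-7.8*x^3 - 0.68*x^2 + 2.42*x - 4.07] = -46.8*x - 1.36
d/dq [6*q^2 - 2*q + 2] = 12*q - 2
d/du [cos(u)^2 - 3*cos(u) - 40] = (3 - 2*cos(u))*sin(u)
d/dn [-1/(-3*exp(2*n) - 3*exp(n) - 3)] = (-2*exp(n) - 1)*exp(n)/(3*(exp(2*n) + exp(n) + 1)^2)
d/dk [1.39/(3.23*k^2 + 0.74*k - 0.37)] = (-8.9794*k - 1.0286)/(3.23*k^2 + 0.74*k - 0.37)^2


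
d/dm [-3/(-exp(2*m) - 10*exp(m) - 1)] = 6*(-exp(m) - 5)*exp(m)/(exp(2*m) + 10*exp(m) + 1)^2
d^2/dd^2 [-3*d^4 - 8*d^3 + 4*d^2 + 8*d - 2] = -36*d^2 - 48*d + 8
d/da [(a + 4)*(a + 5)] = 2*a + 9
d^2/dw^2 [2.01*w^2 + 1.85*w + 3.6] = 4.02000000000000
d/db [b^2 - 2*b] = 2*b - 2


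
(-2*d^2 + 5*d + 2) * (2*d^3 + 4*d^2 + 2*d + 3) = -4*d^5 + 2*d^4 + 20*d^3 + 12*d^2 + 19*d + 6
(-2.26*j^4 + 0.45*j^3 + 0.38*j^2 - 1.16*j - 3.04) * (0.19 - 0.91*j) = 2.0566*j^5 - 0.8389*j^4 - 0.2603*j^3 + 1.1278*j^2 + 2.546*j - 0.5776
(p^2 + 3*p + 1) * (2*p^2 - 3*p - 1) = 2*p^4 + 3*p^3 - 8*p^2 - 6*p - 1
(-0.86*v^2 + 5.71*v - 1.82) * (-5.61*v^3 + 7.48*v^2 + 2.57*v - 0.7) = 4.8246*v^5 - 38.4659*v^4 + 50.7108*v^3 + 1.6631*v^2 - 8.6744*v + 1.274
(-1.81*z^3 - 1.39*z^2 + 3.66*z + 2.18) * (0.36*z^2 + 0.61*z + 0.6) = -0.6516*z^5 - 1.6045*z^4 - 0.6163*z^3 + 2.1834*z^2 + 3.5258*z + 1.308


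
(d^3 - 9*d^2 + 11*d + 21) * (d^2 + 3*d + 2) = d^5 - 6*d^4 - 14*d^3 + 36*d^2 + 85*d + 42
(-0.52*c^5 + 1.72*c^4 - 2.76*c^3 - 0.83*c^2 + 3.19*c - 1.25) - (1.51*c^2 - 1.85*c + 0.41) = -0.52*c^5 + 1.72*c^4 - 2.76*c^3 - 2.34*c^2 + 5.04*c - 1.66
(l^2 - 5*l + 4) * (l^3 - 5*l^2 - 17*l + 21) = l^5 - 10*l^4 + 12*l^3 + 86*l^2 - 173*l + 84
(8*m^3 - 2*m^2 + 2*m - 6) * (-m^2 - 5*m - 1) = -8*m^5 - 38*m^4 - 2*m^2 + 28*m + 6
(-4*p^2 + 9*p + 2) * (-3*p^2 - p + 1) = 12*p^4 - 23*p^3 - 19*p^2 + 7*p + 2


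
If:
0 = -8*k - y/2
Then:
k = -y/16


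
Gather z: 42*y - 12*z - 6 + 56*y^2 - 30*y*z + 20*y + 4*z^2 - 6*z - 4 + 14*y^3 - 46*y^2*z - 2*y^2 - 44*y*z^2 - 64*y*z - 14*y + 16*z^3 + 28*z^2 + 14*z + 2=14*y^3 + 54*y^2 + 48*y + 16*z^3 + z^2*(32 - 44*y) + z*(-46*y^2 - 94*y - 4) - 8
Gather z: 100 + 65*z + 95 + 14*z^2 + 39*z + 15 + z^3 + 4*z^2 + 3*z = z^3 + 18*z^2 + 107*z + 210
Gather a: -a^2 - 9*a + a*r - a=-a^2 + a*(r - 10)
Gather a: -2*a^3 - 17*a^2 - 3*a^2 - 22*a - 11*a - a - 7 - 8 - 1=-2*a^3 - 20*a^2 - 34*a - 16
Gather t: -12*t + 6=6 - 12*t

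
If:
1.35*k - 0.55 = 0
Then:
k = 0.41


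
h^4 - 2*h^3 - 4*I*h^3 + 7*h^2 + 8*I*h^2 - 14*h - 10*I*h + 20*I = (h - 2)*(h - 5*I)*(h - I)*(h + 2*I)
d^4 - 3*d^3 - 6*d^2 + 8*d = d*(d - 4)*(d - 1)*(d + 2)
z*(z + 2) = z^2 + 2*z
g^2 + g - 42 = (g - 6)*(g + 7)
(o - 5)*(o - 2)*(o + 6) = o^3 - o^2 - 32*o + 60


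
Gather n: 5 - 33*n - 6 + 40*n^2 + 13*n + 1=40*n^2 - 20*n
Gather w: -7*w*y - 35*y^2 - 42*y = -7*w*y - 35*y^2 - 42*y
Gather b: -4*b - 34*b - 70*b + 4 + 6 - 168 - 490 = -108*b - 648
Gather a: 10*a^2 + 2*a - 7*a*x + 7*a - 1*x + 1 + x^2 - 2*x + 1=10*a^2 + a*(9 - 7*x) + x^2 - 3*x + 2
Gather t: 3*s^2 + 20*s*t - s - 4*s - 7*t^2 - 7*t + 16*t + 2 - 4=3*s^2 - 5*s - 7*t^2 + t*(20*s + 9) - 2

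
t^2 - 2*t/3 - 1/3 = (t - 1)*(t + 1/3)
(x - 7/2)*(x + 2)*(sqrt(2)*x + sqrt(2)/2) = sqrt(2)*x^3 - sqrt(2)*x^2 - 31*sqrt(2)*x/4 - 7*sqrt(2)/2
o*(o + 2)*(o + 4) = o^3 + 6*o^2 + 8*o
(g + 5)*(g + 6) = g^2 + 11*g + 30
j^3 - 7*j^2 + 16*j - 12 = (j - 3)*(j - 2)^2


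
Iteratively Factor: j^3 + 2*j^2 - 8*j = (j + 4)*(j^2 - 2*j) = j*(j + 4)*(j - 2)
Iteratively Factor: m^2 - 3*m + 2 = (m - 1)*(m - 2)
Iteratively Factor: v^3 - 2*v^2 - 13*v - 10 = (v + 1)*(v^2 - 3*v - 10) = (v + 1)*(v + 2)*(v - 5)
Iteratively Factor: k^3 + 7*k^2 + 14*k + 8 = (k + 1)*(k^2 + 6*k + 8) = (k + 1)*(k + 4)*(k + 2)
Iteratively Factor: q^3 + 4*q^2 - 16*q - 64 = (q - 4)*(q^2 + 8*q + 16) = (q - 4)*(q + 4)*(q + 4)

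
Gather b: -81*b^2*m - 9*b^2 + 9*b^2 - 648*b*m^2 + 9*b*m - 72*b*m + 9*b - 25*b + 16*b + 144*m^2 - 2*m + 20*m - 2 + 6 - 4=-81*b^2*m + b*(-648*m^2 - 63*m) + 144*m^2 + 18*m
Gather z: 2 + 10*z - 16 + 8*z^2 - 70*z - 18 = 8*z^2 - 60*z - 32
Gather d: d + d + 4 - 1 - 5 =2*d - 2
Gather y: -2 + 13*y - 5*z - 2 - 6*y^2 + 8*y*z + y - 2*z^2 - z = -6*y^2 + y*(8*z + 14) - 2*z^2 - 6*z - 4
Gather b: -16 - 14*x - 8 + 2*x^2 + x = 2*x^2 - 13*x - 24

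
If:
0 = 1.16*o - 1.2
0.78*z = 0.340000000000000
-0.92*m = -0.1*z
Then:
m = 0.05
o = 1.03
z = 0.44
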